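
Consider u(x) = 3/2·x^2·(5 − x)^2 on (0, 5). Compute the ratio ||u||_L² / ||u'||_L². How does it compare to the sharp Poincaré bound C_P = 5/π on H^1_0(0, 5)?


||u||_L² / ||u'||_L² = 5*sqrt(3)/6 < C_P = 5/π.

u(x) = 3/2·x^2·(5 − x)^2, so u'(x) = 3*x*(x - 5)*(2*x - 5).
u(x) = 3/2·x^2·(5 − x)^2 vanishes at x = 0 and x = 5, so u ∈ H^1_0(0, 5). Differentiate via the product rule and integrate the resulting polynomials term by term.
  ∫_0^5 u² dx = ∫_0^5 (9*x^8/4 - 45*x^7 + 675*x^6/2 - 1125*x^5 + 5625*x^4/4) dx. Term by term:
    ∫_0^5 9*x^8/4 dx = 1953125/4;  ∫_0^5 -45*x^7 dx = -17578125/8;  ∫_0^5 675*x^6/2 dx = 52734375/14;
    ∫_0^5 -1125*x^5 dx = -5859375/2;  ∫_0^5 5625*x^4/4 dx = 3515625/4.
  Sum: 1953125/4 − 17578125/8 + 52734375/14 − 5859375/2 + 3515625/4 = 390625/56.
  ∫_0^5 (u')² dx = ∫_0^5 (36*x^6 - 540*x^5 + 2925*x^4 - 6750*x^3 + 5625*x^2) dx. Term by term:
    ∫_0^5 36*x^6 dx = 2812500/7;  ∫_0^5 -540*x^5 dx = -1406250;  ∫_0^5 2925*x^4 dx = 1828125;
    ∫_0^5 -6750*x^3 dx = -2109375/2;  ∫_0^5 5625*x^2 dx = 234375.
  Sum: 2812500/7 − 1406250 + 1828125 − 2109375/2 + 234375 = 46875/14.
∫_0^5 u² dx = 390625/56, so ||u||_L² = 625*sqrt(14)/28.
∫_0^5 (u')² dx = 46875/14, so ||u'||_L² = 125*sqrt(42)/14.
Ratio ||u||_L² / ||u'||_L² = 5*sqrt(3)/6.
Sharp Poincaré constant on H^1_0(0, 5) is C_P = L/π = 5/π, achieved by sin(π/5·x).
A polynomial bump cannot attain the sharp Poincaré constant (only the first sine eigenfunction does), so the ratio is strictly less than C_P, consistent with ||u||_L² ≤ C_P ||u'||_L².


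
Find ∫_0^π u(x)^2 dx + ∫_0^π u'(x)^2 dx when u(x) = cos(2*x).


||u||_{H^1(0,π)}^2 = 5*π/2

u'(x) = -2*sin(2*x).
Expand u² and (u')² and integrate term by term on (0, π), using: for integers n ≥ 1, ∫_0^π sin²(nx) dx = ∫_0^π cos²(nx) dx = π/2; for n ≠ n', ∫_0^π sin(nx)sin(n'x) dx = ∫_0^π cos(nx)cos(n'x) dx = 0; and by product-to-sum, ∫_0^π sin(nx)cos(n'x) dx = ½∫_0^π [sin((n+n')x) + sin((n−n')x)] dx, which is 0 when n+n' is even and 2n/(n²−n'²) when n+n' is odd (it need not vanish on (0, π)).
  u² squared terms: (1)²·∫cos(2x)² dx = 1·π/2 = π/2.
  So ∫_0^π u² dx = π/2.
  (u')² squared terms: (-2)²·∫sin(2x)² dx = 4·π/2 = 2*π.
  So ∫_0^π (u')² dx = 2*π.
||u||_{H^1}^2 = (π/2) + (2*π) = 5*π/2.


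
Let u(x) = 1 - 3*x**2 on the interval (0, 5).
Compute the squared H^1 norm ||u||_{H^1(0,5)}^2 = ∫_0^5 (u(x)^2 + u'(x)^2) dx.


||u||_{H^1}^2 = 6880

The H^1 norm (squared) on an interval (0, L) is
  ||u||_{H^1}^2 = ∫_0^L u(x)^2 dx + ∫_0^L u'(x)^2 dx.
Compute u'(x) = -6*x.
Then u(x)^2 = 9*x**4 - 6*x**2 + 1 and u'(x)^2 = 36*x**2.
Integrate each monomial from 0 to 5 using ∫_0^5 c·x^n dx = c·5^(n+1)/(n+1):
  ∫_0^5 u(x)^2 dx = ∫_0^5 (9*x^4 - 6*x^2 + 1) dx. Term by term:
    ∫_0^5 9*x^4 dx = 5625;  ∫_0^5 -6*x^2 dx = -250;  ∫_0^5 1 dx = 5.
  Sum: 5625 − 250 + 5 = 5380.
  ∫_0^5 u'(x)^2 dx = ∫_0^5 (36*x^2) dx. Term by term:
    ∫_0^5 36*x^2 dx = 1500.
Adding: ||u||_{H^1}^2 = 5380 + 1500 = 6880.


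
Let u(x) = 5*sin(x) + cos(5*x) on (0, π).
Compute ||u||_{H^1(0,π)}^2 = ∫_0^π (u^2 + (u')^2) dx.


||u||_{H^1(0,π)}^2 = 38*π

u'(x) = -5*sin(5*x) + 5*cos(x).
Expand u² and (u')² and integrate term by term on (0, π), using: for integers n ≥ 1, ∫_0^π sin²(nx) dx = ∫_0^π cos²(nx) dx = π/2; for n ≠ n', ∫_0^π sin(nx)sin(n'x) dx = ∫_0^π cos(nx)cos(n'x) dx = 0; and by product-to-sum, ∫_0^π sin(nx)cos(n'x) dx = ½∫_0^π [sin((n+n')x) + sin((n−n')x)] dx, which is 0 when n+n' is even and 2n/(n²−n'²) when n+n' is odd (it need not vanish on (0, π)).
  u² squared terms: (5)²·∫sin(x)² dx = 25·π/2 = 25*π/2;  (1)²·∫cos(5x)² dx = 1·π/2 = π/2.
  u² cross terms: 2·(5)·(1)·∫sin(x)·cos(5x) dx = 10·(0) = 0.
  So ∫_0^π u² dx = 25*π/2 + π/2 + 0 = 13*π.
  (u')² squared terms: (-5)²·∫sin(5x)² dx = 25·π/2 = 25*π/2;  (5)²·∫cos(x)² dx = 25·π/2 = 25*π/2.
  (u')² cross terms: 2·(-5)·(5)·∫sin(5x)·cos(x) dx = -50·(0) = 0.
  So ∫_0^π (u')² dx = 25*π/2 + 25*π/2 + 0 = 25*π.
||u||_{H^1}^2 = (13*π) + (25*π) = 38*π.


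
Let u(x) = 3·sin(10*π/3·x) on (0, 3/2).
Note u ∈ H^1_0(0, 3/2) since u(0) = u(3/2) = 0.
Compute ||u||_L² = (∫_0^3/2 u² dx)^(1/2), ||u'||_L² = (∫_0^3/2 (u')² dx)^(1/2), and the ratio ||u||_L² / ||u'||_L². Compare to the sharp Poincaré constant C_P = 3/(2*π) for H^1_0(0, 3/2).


||u||_L² / ||u'||_L² = 3/(10*π) < C_P = 3/(2*π).

u(x) = 3·sin(10*π/3·x), so u'(x) = 10*π*cos(10*π*x/3).
Writing u(x) = A·sin(kπx/L) with A = 3 and k = 5, use ∫_0^L sin²(kπx/L) dx = L/2 and ∫_0^L cos²(kπx/L) dx = L/2.
u² = 9·sin²(10*π/3·x) and (u')² = 100*π^2·cos²(10*π/3·x), and each of sin², cos² integrates to L/2 = 3/4 over (0, 3/2).
∫_0^3/2 u² dx = 27/4, so ||u||_L² = 3*sqrt(3)/2.
∫_0^3/2 (u')² dx = 75*π^2, so ||u'||_L² = 5*sqrt(3)*π.
Ratio ||u||_L² / ||u'||_L² = 3/(10*π).
Sharp Poincaré constant on H^1_0(0, 3/2) is C_P = L/π = 3/(2*π), achieved by sin(2*π/3·x).
This is the k = 5 harmonic; the ratio L/(kπ) is strictly less than C_P = L/π, consistent with the sharp inequality ||u||_L² ≤ C_P ||u'||_L².


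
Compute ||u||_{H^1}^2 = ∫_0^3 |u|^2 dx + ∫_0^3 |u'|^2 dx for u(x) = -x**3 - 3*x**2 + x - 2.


||u||_{H^1}^2 = 198627/70

The H^1 norm (squared) on an interval (0, L) is
  ||u||_{H^1}^2 = ∫_0^L u(x)^2 dx + ∫_0^L u'(x)^2 dx.
Compute u'(x) = -3*x**2 - 6*x + 1.
Then u(x)^2 = x**6 + 6*x**5 + 7*x**4 - 2*x**3 + 13*x**2 - 4*x + 4 and u'(x)^2 = 9*x**4 + 36*x**3 + 30*x**2 - 12*x + 1.
Integrate each monomial from 0 to 3 using ∫_0^3 c·x^n dx = c·3^(n+1)/(n+1):
  ∫_0^3 u(x)^2 dx = ∫_0^3 (x^6 + 6*x^5 + 7*x^4 - 2*x^3 + 13*x^2 - 4*x + 4) dx. Term by term:
    ∫_0^3 x^6 dx = 2187/7;  ∫_0^3 6*x^5 dx = 729;  ∫_0^3 7*x^4 dx = 1701/5;
    ∫_0^3 -2*x^3 dx = -81/2;  ∫_0^3 13*x^2 dx = 117;  ∫_0^3 -4*x dx = -18;
    ∫_0^3 4 dx = 12.
  Sum: 2187/7 + 729 + 1701/5 − 81/2 + 117 − 18 + 12 = 101649/70.
  ∫_0^3 u'(x)^2 dx = ∫_0^3 (9*x^4 + 36*x^3 + 30*x^2 - 12*x + 1) dx. Term by term:
    ∫_0^3 9*x^4 dx = 2187/5;  ∫_0^3 36*x^3 dx = 729;  ∫_0^3 30*x^2 dx = 270;
    ∫_0^3 -12*x dx = -54;  ∫_0^3 1 dx = 3.
  Sum: 2187/5 + 729 + 270 − 54 + 3 = 6927/5.
Adding: ||u||_{H^1}^2 = 101649/70 + 6927/5 = 198627/70.


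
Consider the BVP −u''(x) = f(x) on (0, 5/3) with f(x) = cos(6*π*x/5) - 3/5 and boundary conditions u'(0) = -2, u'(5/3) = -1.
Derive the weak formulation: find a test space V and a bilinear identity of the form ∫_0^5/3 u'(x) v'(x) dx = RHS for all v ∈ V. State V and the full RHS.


V = H^1(0, 5/3) (v unrestricted at boundary; u is determined up to an additive constant); weak form: ∫_0^5/3 u'v' dx = ∫_0^5/3 (cos(6*π*x/5) - 3/5) v dx − v(5/3) + 2·v(0) for all v ∈ V.

Multiply both sides by a test function v and integrate from 0 to 5/3:
  ∫_0^5/3 −u''(x) v(x) dx = ∫_0^5/3 f(x) v(x) dx.
Integrate the LHS by parts once:
  ∫_0^5/3 −u'' v dx = −[u'(x) v(x)]_0^5/3 + ∫_0^5/3 u'(x) v'(x) dx.
Thus ∫_0^5/3 u'(x) v'(x) dx = ∫_0^5/3 f(x) v(x) dx + [u'(x) v(x)]_0^5/3.
Choose V so that boundary terms are either known or forced to vanish.
u has inhomogeneous Neumann u'(0) = -2, u'(5/3) = -1. [u' v]_0^5/3 = (-1)·v(5/3) − (-2)·v(0) = − v(5/3) + 2·v(0). Take V = H^1(0, 5/3); boundary term becomes part of RHS.
Weak formulation: find u (satisfying any essential BC) such that ∫_0^5/3 u'(x) v'(x) dx = ∫_0^5/3 f v dx − v(5/3) + 2·v(0) for all v ∈ V (Neumann data are natural BCs: they enter the RHS as boundary terms).
Substituting f(x) = cos(6*π*x/5) - 3/5, the right-hand side is ∫_0^5/3 (cos(6*π*x/5) - 3/5) v dx − v(5/3) + 2·v(0).
Compatibility check (pure Neumann): taking v ≡ 1 ∈ V gives 0 = ∫_0^5/3 f dx + (-1) − (-2), i.e. ∫_0^5/3 f dx must equal u'(0) − u'(5/3) = -1. Indeed ∫_0^5/3 (cos(6*π*x/5) - 3/5) dx = -1, so the data are compatible. The solution is then unique only up to an additive constant (fix it e.g. by requiring ∫_0^5/3 u dx = 0).


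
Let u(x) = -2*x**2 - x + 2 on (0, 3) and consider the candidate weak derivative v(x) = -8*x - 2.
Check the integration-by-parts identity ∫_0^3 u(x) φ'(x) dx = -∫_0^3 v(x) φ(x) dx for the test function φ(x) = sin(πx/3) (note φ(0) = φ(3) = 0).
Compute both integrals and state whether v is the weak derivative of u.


LHS = 42/π, RHS = 84/π. No, v is not the weak derivative of u.

u(x) = -2*x**2 - x + 2, classical derivative u'(x) = -4*x - 1.
φ(x) = sin(πx/3), so φ'(x) = π*cos(π*x/3)/3.
Note φ(0) = φ(3) = 0, so the boundary term u·φ vanishes.
LHS = ∫_0^3 u(x) φ'(x) dx = ∫_0^3 (-2*π*x^2*cos(π*x/3)/3 - π*x*cos(π*x/3)/3 + 2*π*cos(π*x/3)/3) dx. Term by term:
  ∫_0^3 2*π*cos(π*x/3)/3 dx = 0;  ∫_0^3 -2*π*x^2*cos(π*x/3)/3 dx = 36/π;  ∫_0^3 -π*x*cos(π*x/3)/3 dx = 6/π.
Sum: 0 + 36/π + 6/π = 42/π.
So LHS = 42/π.
∫_0^3 v(x) φ(x) dx = ∫_0^3 (-8*x*sin(π*x/3) - 2*sin(π*x/3)) dx. Term by term:
  ∫_0^3 -2*sin(π*x/3) dx = -12/π;  ∫_0^3 -8*x*sin(π*x/3) dx = -72/π.
Sum: -12/π − 72/π = -84/π.
So RHS = -∫_0^3 v(x) φ(x) dx = 84/π.
LHS − RHS = -42/π ≠ 0, so the identity fails.
(For a valid weak derivative the identity must hold for EVERY test function, in particular this one. The failure shows v is NOT the weak derivative of u.)
Correct weak derivative would be u'(x) = -4*x - 1.


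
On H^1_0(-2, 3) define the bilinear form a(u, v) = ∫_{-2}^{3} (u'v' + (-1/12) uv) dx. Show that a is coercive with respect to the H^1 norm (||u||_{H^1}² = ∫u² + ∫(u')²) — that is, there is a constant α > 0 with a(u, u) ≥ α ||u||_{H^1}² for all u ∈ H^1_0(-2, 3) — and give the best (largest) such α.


α = (-25/12 + π^2)/(π^2 + 25)

Coercivity of a(·,·) on H^1_0(-2, 3) means a(u, u) ≥ α ||u||_{H^1}² for every u ∈ H^1_0.
The interval has length L = 5, and Poincaré/coercivity depend only on L. Here a(u, u) = ∫(u')² + (-1/12)·∫u².
Here c = -1/12 < 0 with |c| < (π/L)² = π^2/25, so coercivity still holds. The condition a(u,u) ≥ α||u||_{H^1}² reads (1−α)∫(u')² ≥ (α−c)∫u². Any admissible α is ≤ 1 (rapidly oscillating u have ∫u²/∫(u')² → 0), and α = 1 would force 0 ≥ (1−c)∫u², impossible since c < 1; so 1−α > 0. By the sharp Poincaré inequality on H^1_0 of an interval of length L, ∫(u')² ≥ (π/L)²∫u² with equality for the first sine mode sin(π(x−x₀)/L) (x₀ the left endpoint), so the inequality holds for all u iff (1−α)(π/L)² ≥ α − c, i.e. α ≤ ((π/L)² + c)/((π/L)² + 1) = (1 + c(L/π)²)/(1 + (L/π)²). (Direct route, valid since c ≤ 0: Poincaré gives c∫u² ≥ c(L/π)²∫(u')², so a(u,u) ≥ (1 + c(L/π)²)∫(u')², while ||u||_{H^1}² ≤ (1 + (L/π)²)∫(u')²; dividing yields the same α.) With (π/L)² = π^2/25 and c = -1/12, the largest admissible constant is α = ((π/L)² + c)/((π/L)² + 1).
Simplifying, α = (-25/12 + π^2)/(π^2 + 25).


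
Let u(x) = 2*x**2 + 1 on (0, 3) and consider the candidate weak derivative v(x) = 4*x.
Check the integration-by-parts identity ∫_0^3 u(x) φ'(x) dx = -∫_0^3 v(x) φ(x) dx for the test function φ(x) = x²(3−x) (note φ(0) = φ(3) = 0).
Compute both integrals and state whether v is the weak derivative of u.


LHS = -243/5, RHS = -243/5. Yes, v = u' weakly.

u(x) = 2*x**2 + 1, classical derivative u'(x) = 4*x.
φ(x) = x²(3−x), so φ'(x) = 3*x*(2 - x).
Note φ(0) = φ(3) = 0, so the boundary term u·φ vanishes.
LHS = ∫_0^3 u(x) φ'(x) dx = ∫_0^3 (-6*x^4 + 12*x^3 - 3*x^2 + 6*x) dx. Term by term:
  ∫_0^3 -6*x^4 dx = -1458/5;  ∫_0^3 12*x^3 dx = 243;  ∫_0^3 -3*x^2 dx = -27;
  ∫_0^3 6*x dx = 27.
Sum: -1458/5 + 243 − 27 + 27 = -243/5.
So LHS = -243/5.
∫_0^3 v(x) φ(x) dx = ∫_0^3 (-4*x^4 + 12*x^3) dx. Term by term:
  ∫_0^3 -4*x^4 dx = -972/5;  ∫_0^3 12*x^3 dx = 243.
Sum: -972/5 + 243 = 243/5.
So RHS = -∫_0^3 v(x) φ(x) dx = -243/5.
LHS = RHS, so the identity holds for this test φ.
Moreover u is smooth here and v(x) = u'(x) = 4*x pointwise, so the identity holds for every test function. Hence v is the weak derivative of u.


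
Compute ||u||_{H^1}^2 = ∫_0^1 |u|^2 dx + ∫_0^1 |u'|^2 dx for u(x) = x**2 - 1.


||u||_{H^1}^2 = 28/15

The H^1 norm (squared) on an interval (0, L) is
  ||u||_{H^1}^2 = ∫_0^L u(x)^2 dx + ∫_0^L u'(x)^2 dx.
Compute u'(x) = 2*x.
Then u(x)^2 = x**4 - 2*x**2 + 1 and u'(x)^2 = 4*x**2.
Integrate each monomial from 0 to 1 using ∫_0^1 c·x^n dx = c·1^(n+1)/(n+1):
  ∫_0^1 u(x)^2 dx = ∫_0^1 (x^4 - 2*x^2 + 1) dx. Term by term:
    ∫_0^1 x^4 dx = 1/5;  ∫_0^1 -2*x^2 dx = -2/3;  ∫_0^1 1 dx = 1.
  Sum: 1/5 − 2/3 + 1 = 8/15.
  ∫_0^1 u'(x)^2 dx = ∫_0^1 (4*x^2) dx. Term by term:
    ∫_0^1 4*x^2 dx = 4/3.
Adding: ||u||_{H^1}^2 = 8/15 + 4/3 = 28/15.


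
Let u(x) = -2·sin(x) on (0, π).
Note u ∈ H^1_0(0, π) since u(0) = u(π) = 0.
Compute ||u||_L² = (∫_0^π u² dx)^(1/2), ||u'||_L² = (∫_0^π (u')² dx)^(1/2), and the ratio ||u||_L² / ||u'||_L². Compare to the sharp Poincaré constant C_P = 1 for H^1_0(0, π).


||u||_L² / ||u'||_L² = 1 = C_P.

u(x) = -2·sin(x), so u'(x) = -2*cos(x).
Writing u(x) = A·sin(kπx/L) with A = -2 and k = 1, use ∫_0^L sin²(kπx/L) dx = L/2 and ∫_0^L cos²(kπx/L) dx = L/2.
u² = 4·sin²(x) and (u')² = 4·cos²(x), and each of sin², cos² integrates to L/2 = π/2 over (0, π).
∫_0^π u² dx = 2*π, so ||u||_L² = sqrt(2)*sqrt(π).
∫_0^π (u')² dx = 2*π, so ||u'||_L² = sqrt(2)*sqrt(π).
Ratio ||u||_L² / ||u'||_L² = 1.
Sharp Poincaré constant on H^1_0(0, π) is C_P = L/π = 1, achieved by sin(x).
This is the k = 1 eigenfunction (up to amplitude), so the ratio equals the sharp Poincaré constant exactly.


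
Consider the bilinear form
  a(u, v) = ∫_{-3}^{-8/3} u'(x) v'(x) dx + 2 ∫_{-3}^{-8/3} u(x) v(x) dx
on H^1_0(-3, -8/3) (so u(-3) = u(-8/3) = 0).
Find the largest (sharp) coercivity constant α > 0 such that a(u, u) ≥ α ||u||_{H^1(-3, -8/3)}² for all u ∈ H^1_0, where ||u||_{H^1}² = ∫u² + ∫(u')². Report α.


α = 1

Coercivity of a(·,·) on H^1_0(-3, -8/3) means a(u, u) ≥ α ||u||_{H^1}² for every u ∈ H^1_0.
The interval has length L = 1/3, and Poincaré/coercivity depend only on L. Here a(u, u) = ∫(u')² + (2)·∫u².
Here c = 2 ≥ 1, so a(u,u) = ∫(u')² + c∫u² ≥ ∫(u')² + ∫u² = ||u||_{H^1}², i.e. α = 1 works. No larger α is possible: a(u,u) ≥ α||u||_{H^1}² means (1−α)∫(u')² ≥ (α−c)∫u², and for the modes u_n = sin(nπ(x−x₀)/L) (x₀ the left endpoint) one has ∫u_n²/∫(u_n')² = (L/(nπ))² → 0, so a(u_n,u_n)/||u_n||_{H^1}² → 1. Hence the optimal constant is α = 1.
Therefore α = 1.


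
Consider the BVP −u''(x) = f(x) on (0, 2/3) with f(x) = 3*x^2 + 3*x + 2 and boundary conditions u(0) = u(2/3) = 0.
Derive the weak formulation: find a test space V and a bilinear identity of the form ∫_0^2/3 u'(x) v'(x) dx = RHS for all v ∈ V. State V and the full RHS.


V = H^1_0(0, 2/3) (so v(0) = v(2/3) = 0); weak form: ∫_0^2/3 u'v' dx = ∫_0^2/3 (3*x^2 + 3*x + 2) v dx for all v ∈ V.

Multiply both sides by a test function v and integrate from 0 to 2/3:
  ∫_0^2/3 −u''(x) v(x) dx = ∫_0^2/3 f(x) v(x) dx.
Integrate the LHS by parts once:
  ∫_0^2/3 −u'' v dx = −[u'(x) v(x)]_0^2/3 + ∫_0^2/3 u'(x) v'(x) dx.
Thus ∫_0^2/3 u'(x) v'(x) dx = ∫_0^2/3 f(x) v(x) dx + [u'(x) v(x)]_0^2/3.
Choose V so that boundary terms are either known or forced to vanish.
u is Dirichlet: u(0) = u(2/3) = 0. Let V = H^1_0(0, 2/3); then v(0) = v(2/3) = 0, and [u' v]_0^2/3 = 0.
Weak formulation: find u (satisfying any essential BC) such that ∫_0^2/3 u'(x) v'(x) dx = ∫_0^2/3 f v dx for all v ∈ V.
Substituting f(x) = 3*x^2 + 3*x + 2, the right-hand side is ∫_0^2/3 (3*x^2 + 3*x + 2) v dx.


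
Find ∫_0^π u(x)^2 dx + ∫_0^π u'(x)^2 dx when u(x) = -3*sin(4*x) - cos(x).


||u||_{H^1(0,π)}^2 = 32/5 + 155*π/2

u'(x) = sin(x) - 12*cos(4*x).
Expand u² and (u')² and integrate term by term on (0, π), using: for integers n ≥ 1, ∫_0^π sin²(nx) dx = ∫_0^π cos²(nx) dx = π/2; for n ≠ n', ∫_0^π sin(nx)sin(n'x) dx = ∫_0^π cos(nx)cos(n'x) dx = 0; and by product-to-sum, ∫_0^π sin(nx)cos(n'x) dx = ½∫_0^π [sin((n+n')x) + sin((n−n')x)] dx, which is 0 when n+n' is even and 2n/(n²−n'²) when n+n' is odd (it need not vanish on (0, π)).
  u² squared terms: (-1)²·∫cos(x)² dx = 1·π/2 = π/2;  (-3)²·∫sin(4x)² dx = 9·π/2 = 9*π/2.
  u² cross terms: 2·(-1)·(-3)·∫cos(x)·sin(4x) dx = 6·(8/15) = 16/5.
  So ∫_0^π u² dx = π/2 + 9*π/2 + 16/5 = 16/5 + 5*π.
  (u')² squared terms: (-12)²·∫cos(4x)² dx = 144·π/2 = 72*π;  (1)²·∫sin(x)² dx = 1·π/2 = π/2.
  (u')² cross terms: 2·(-12)·(1)·∫cos(4x)·sin(x) dx = -24·(-2/15) = 16/5.
  So ∫_0^π (u')² dx = 72*π + π/2 + 16/5 = 16/5 + 145*π/2.
||u||_{H^1}^2 = (16/5 + 5*π) + (16/5 + 145*π/2) = 32/5 + 155*π/2.


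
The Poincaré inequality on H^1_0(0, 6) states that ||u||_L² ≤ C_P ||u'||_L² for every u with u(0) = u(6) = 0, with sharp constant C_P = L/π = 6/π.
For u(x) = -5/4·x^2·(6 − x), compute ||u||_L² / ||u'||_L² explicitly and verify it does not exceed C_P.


||u||_L² / ||u'||_L² = 3*sqrt(14)/7 < C_P = 6/π.

u(x) = -5/4·x^2·(6 − x), so u'(x) = 15*x*(x - 4)/4.
u(x) = -5/4·x^2·(6 − x) vanishes at x = 0 and x = 6, so u ∈ H^1_0(0, 6). Differentiate via the product rule and integrate the resulting polynomials term by term.
  ∫_0^6 u² dx = ∫_0^6 (25*x^6/16 - 75*x^5/4 + 225*x^4/4) dx. Term by term:
    ∫_0^6 25*x^6/16 dx = 437400/7;  ∫_0^6 -75*x^5/4 dx = -145800;  ∫_0^6 225*x^4/4 dx = 87480.
  Sum: 437400/7 − 145800 + 87480 = 29160/7.
  ∫_0^6 (u')² dx = ∫_0^6 (225*x^4/16 - 225*x^3/2 + 225*x^2) dx. Term by term:
    ∫_0^6 225*x^4/16 dx = 21870;  ∫_0^6 -225*x^3/2 dx = -36450;  ∫_0^6 225*x^2 dx = 16200.
  Sum: 21870 − 36450 + 16200 = 1620.
∫_0^6 u² dx = 29160/7, so ||u||_L² = 54*sqrt(70)/7.
∫_0^6 (u')² dx = 1620, so ||u'||_L² = 18*sqrt(5).
Ratio ||u||_L² / ||u'||_L² = 3*sqrt(14)/7.
Sharp Poincaré constant on H^1_0(0, 6) is C_P = L/π = 6/π, achieved by sin(π/6·x).
A polynomial bump cannot attain the sharp Poincaré constant (only the first sine eigenfunction does), so the ratio is strictly less than C_P, consistent with ||u||_L² ≤ C_P ||u'||_L².


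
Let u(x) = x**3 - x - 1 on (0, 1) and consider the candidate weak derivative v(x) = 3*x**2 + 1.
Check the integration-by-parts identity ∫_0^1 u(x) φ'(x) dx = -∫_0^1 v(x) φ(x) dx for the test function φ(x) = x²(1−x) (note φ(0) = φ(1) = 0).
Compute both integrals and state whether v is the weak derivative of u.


LHS = -1/60, RHS = -11/60. No, v is not the weak derivative of u.

u(x) = x**3 - x - 1, classical derivative u'(x) = 3*x**2 - 1.
φ(x) = x²(1−x), so φ'(x) = x*(2 - 3*x).
Note φ(0) = φ(1) = 0, so the boundary term u·φ vanishes.
LHS = ∫_0^1 u(x) φ'(x) dx = ∫_0^1 (-3*x^5 + 2*x^4 + 3*x^3 + x^2 - 2*x) dx. Term by term:
  ∫_0^1 -3*x^5 dx = -1/2;  ∫_0^1 2*x^4 dx = 2/5;  ∫_0^1 3*x^3 dx = 3/4;
  ∫_0^1 x^2 dx = 1/3;  ∫_0^1 -2*x dx = -1.
Sum: -1/2 + 2/5 + 3/4 + 1/3 − 1 = -1/60.
So LHS = -1/60.
∫_0^1 v(x) φ(x) dx = ∫_0^1 (-3*x^5 + 3*x^4 - x^3 + x^2) dx. Term by term:
  ∫_0^1 -3*x^5 dx = -1/2;  ∫_0^1 3*x^4 dx = 3/5;  ∫_0^1 -x^3 dx = -1/4;
  ∫_0^1 x^2 dx = 1/3.
Sum: -1/2 + 3/5 − 1/4 + 1/3 = 11/60.
So RHS = -∫_0^1 v(x) φ(x) dx = -11/60.
LHS − RHS = 1/6 ≠ 0, so the identity fails.
(For a valid weak derivative the identity must hold for EVERY test function, in particular this one. The failure shows v is NOT the weak derivative of u.)
Correct weak derivative would be u'(x) = 3*x**2 - 1.


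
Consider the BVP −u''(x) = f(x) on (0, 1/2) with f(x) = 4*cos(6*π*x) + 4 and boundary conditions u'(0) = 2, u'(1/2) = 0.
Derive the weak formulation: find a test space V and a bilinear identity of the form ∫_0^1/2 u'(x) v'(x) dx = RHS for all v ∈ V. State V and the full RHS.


V = H^1(0, 1/2) (v unrestricted at boundary; u is determined up to an additive constant); weak form: ∫_0^1/2 u'v' dx = ∫_0^1/2 (4*cos(6*π*x) + 4) v dx − 2·v(0) for all v ∈ V.

Multiply both sides by a test function v and integrate from 0 to 1/2:
  ∫_0^1/2 −u''(x) v(x) dx = ∫_0^1/2 f(x) v(x) dx.
Integrate the LHS by parts once:
  ∫_0^1/2 −u'' v dx = −[u'(x) v(x)]_0^1/2 + ∫_0^1/2 u'(x) v'(x) dx.
Thus ∫_0^1/2 u'(x) v'(x) dx = ∫_0^1/2 f(x) v(x) dx + [u'(x) v(x)]_0^1/2.
Choose V so that boundary terms are either known or forced to vanish.
u has inhomogeneous Neumann u'(0) = 2, u'(1/2) = 0. [u' v]_0^1/2 = (0)·v(1/2) − (2)·v(0) = − 2·v(0). Take V = H^1(0, 1/2); boundary term becomes part of RHS.
Weak formulation: find u (satisfying any essential BC) such that ∫_0^1/2 u'(x) v'(x) dx = ∫_0^1/2 f v dx − 2·v(0) for all v ∈ V (Neumann data are natural BCs: they enter the RHS as boundary terms).
Substituting f(x) = 4*cos(6*π*x) + 4, the right-hand side is ∫_0^1/2 (4*cos(6*π*x) + 4) v dx − 2·v(0).
Compatibility check (pure Neumann): taking v ≡ 1 ∈ V gives 0 = ∫_0^1/2 f dx + (0) − (2), i.e. ∫_0^1/2 f dx must equal u'(0) − u'(1/2) = 2. Indeed ∫_0^1/2 (4*cos(6*π*x) + 4) dx = 2, so the data are compatible. The solution is then unique only up to an additive constant (fix it e.g. by requiring ∫_0^1/2 u dx = 0).


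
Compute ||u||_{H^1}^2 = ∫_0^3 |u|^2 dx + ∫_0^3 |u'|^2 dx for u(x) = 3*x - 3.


||u||_{H^1}^2 = 54

The H^1 norm (squared) on an interval (0, L) is
  ||u||_{H^1}^2 = ∫_0^L u(x)^2 dx + ∫_0^L u'(x)^2 dx.
Compute u'(x) = 3.
Then u(x)^2 = 9*x**2 - 18*x + 9 and u'(x)^2 = 9.
Integrate each monomial from 0 to 3 using ∫_0^3 c·x^n dx = c·3^(n+1)/(n+1):
  ∫_0^3 u(x)^2 dx = ∫_0^3 (9*x^2 - 18*x + 9) dx. Term by term:
    ∫_0^3 9*x^2 dx = 81;  ∫_0^3 -18*x dx = -81;  ∫_0^3 9 dx = 27.
  Sum: 81 − 81 + 27 = 27.
  ∫_0^3 u'(x)^2 dx = ∫_0^3 (9) dx. Term by term:
    ∫_0^3 9 dx = 27.
Adding: ||u||_{H^1}^2 = 27 + 27 = 54.


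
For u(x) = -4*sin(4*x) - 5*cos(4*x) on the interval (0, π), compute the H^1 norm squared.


||u||_{H^1(0,π)}^2 = 697*π/2

u'(x) = 20*sin(4*x) - 16*cos(4*x).
Expand u² and (u')² and integrate term by term on (0, π), using: for integers n ≥ 1, ∫_0^π sin²(nx) dx = ∫_0^π cos²(nx) dx = π/2; for n ≠ n', ∫_0^π sin(nx)sin(n'x) dx = ∫_0^π cos(nx)cos(n'x) dx = 0; and by product-to-sum, ∫_0^π sin(nx)cos(n'x) dx = ½∫_0^π [sin((n+n')x) + sin((n−n')x)] dx, which is 0 when n+n' is even and 2n/(n²−n'²) when n+n' is odd (it need not vanish on (0, π)).
  u² squared terms: (-5)²·∫cos(4x)² dx = 25·π/2 = 25*π/2;  (-4)²·∫sin(4x)² dx = 16·π/2 = 8*π.
  u² cross terms: 2·(-5)·(-4)·∫cos(4x)·sin(4x) dx = 40·(0) = 0.
  So ∫_0^π u² dx = 25*π/2 + 8*π + 0 = 41*π/2.
  (u')² squared terms: (-16)²·∫cos(4x)² dx = 256·π/2 = 128*π;  (20)²·∫sin(4x)² dx = 400·π/2 = 200*π.
  (u')² cross terms: 2·(-16)·(20)·∫cos(4x)·sin(4x) dx = -640·(0) = 0.
  So ∫_0^π (u')² dx = 128*π + 200*π + 0 = 328*π.
||u||_{H^1}^2 = (41*π/2) + (328*π) = 697*π/2.


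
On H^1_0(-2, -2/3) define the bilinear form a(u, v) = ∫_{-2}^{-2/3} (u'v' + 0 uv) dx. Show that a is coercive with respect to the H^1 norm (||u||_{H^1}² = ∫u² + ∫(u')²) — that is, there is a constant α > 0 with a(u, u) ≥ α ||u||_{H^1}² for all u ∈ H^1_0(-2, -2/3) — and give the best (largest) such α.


α = 9*π^2/(16 + 9*π^2)

Coercivity of a(·,·) on H^1_0(-2, -2/3) means a(u, u) ≥ α ||u||_{H^1}² for every u ∈ H^1_0.
The interval has length L = 4/3, and Poincaré/coercivity depend only on L. Here a(u, u) = ∫(u')² + (0)·∫u².
Here c = 0, so a(u,u) = ∫(u')² alone. The condition a(u,u) ≥ α||u||_{H^1}² reads (1−α)∫(u')² ≥ (α−c)∫u². Any admissible α is ≤ 1 (rapidly oscillating u have ∫u²/∫(u')² → 0), and α = 1 would force 0 ≥ (1−c)∫u², impossible since c < 1; so 1−α > 0. By the sharp Poincaré inequality on H^1_0 of an interval of length L, ∫(u')² ≥ (π/L)²∫u² with equality for the first sine mode sin(π(x−x₀)/L) (x₀ the left endpoint), so the inequality holds for all u iff (1−α)(π/L)² ≥ α − c, i.e. α ≤ ((π/L)² + c)/((π/L)² + 1) = (1 + c(L/π)²)/(1 + (L/π)²). (Direct route, valid since c ≤ 0: Poincaré gives c∫u² ≥ c(L/π)²∫(u')², so a(u,u) ≥ (1 + c(L/π)²)∫(u')², while ||u||_{H^1}² ≤ (1 + (L/π)²)∫(u')²; dividing yields the same α.) With (π/L)² = 9*π^2/16 and c = 0, the largest admissible constant is α = ((π/L)² + c)/((π/L)² + 1).
Simplifying, α = 9*π^2/(16 + 9*π^2).


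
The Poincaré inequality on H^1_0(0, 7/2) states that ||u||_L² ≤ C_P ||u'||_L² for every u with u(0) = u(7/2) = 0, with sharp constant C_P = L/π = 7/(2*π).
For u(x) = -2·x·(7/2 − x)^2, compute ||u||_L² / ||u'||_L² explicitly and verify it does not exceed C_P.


||u||_L² / ||u'||_L² = sqrt(14)/4 < C_P = 7/(2*π).

u(x) = -2·x·(7/2 − x)^2, so u'(x) = (7 - 6*x)*(x - 7/2).
u(x) = -2·x·(7/2 − x)^2 vanishes at x = 0 and x = 7/2, so u ∈ H^1_0(0, 7/2). Differentiate via the product rule and integrate the resulting polynomials term by term.
  ∫_0^7/2 u² dx = ∫_0^7/2 (4*x^6 - 56*x^5 + 294*x^4 - 686*x^3 + 2401*x^2/4) dx. Term by term:
    ∫_0^7/2 4*x^6 dx = 117649/32;  ∫_0^7/2 -56*x^5 dx = -823543/48;  ∫_0^7/2 294*x^4 dx = 2470629/80;
    ∫_0^7/2 -686*x^3 dx = -823543/32;  ∫_0^7/2 2401*x^2/4 dx = 823543/96.
  Sum: 117649/32 − 823543/48 + 2470629/80 − 823543/32 + 823543/96 = 117649/480.
  ∫_0^7/2 (u')² dx = ∫_0^7/2 (36*x^4 - 336*x^3 + 1078*x^2 - 1372*x + 2401/4) dx. Term by term:
    ∫_0^7/2 36*x^4 dx = 151263/40;  ∫_0^7/2 -336*x^3 dx = -50421/4;  ∫_0^7/2 1078*x^2 dx = 184877/12;
    ∫_0^7/2 -1372*x dx = -16807/2;  ∫_0^7/2 2401/4 dx = 16807/8.
  Sum: 151263/40 − 50421/4 + 184877/12 − 16807/2 + 16807/8 = 16807/60.
∫_0^7/2 u² dx = 117649/480, so ||u||_L² = 343*sqrt(30)/120.
∫_0^7/2 (u')² dx = 16807/60, so ||u'||_L² = 49*sqrt(105)/30.
Ratio ||u||_L² / ||u'||_L² = sqrt(14)/4.
Sharp Poincaré constant on H^1_0(0, 7/2) is C_P = L/π = 7/(2*π), achieved by sin(2*π/7·x).
A polynomial bump cannot attain the sharp Poincaré constant (only the first sine eigenfunction does), so the ratio is strictly less than C_P, consistent with ||u||_L² ≤ C_P ||u'||_L².


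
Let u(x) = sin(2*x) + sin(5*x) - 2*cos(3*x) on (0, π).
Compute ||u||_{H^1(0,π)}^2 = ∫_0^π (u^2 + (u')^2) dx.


||u||_{H^1(0,π)}^2 = 32 + 71*π/2

u'(x) = 6*sin(3*x) + 2*cos(2*x) + 5*cos(5*x).
Expand u² and (u')² and integrate term by term on (0, π), using: for integers n ≥ 1, ∫_0^π sin²(nx) dx = ∫_0^π cos²(nx) dx = π/2; for n ≠ n', ∫_0^π sin(nx)sin(n'x) dx = ∫_0^π cos(nx)cos(n'x) dx = 0; and by product-to-sum, ∫_0^π sin(nx)cos(n'x) dx = ½∫_0^π [sin((n+n')x) + sin((n−n')x)] dx, which is 0 when n+n' is even and 2n/(n²−n'²) when n+n' is odd (it need not vanish on (0, π)).
  u² squared terms: (-2)²·∫cos(3x)² dx = 4·π/2 = 2*π;  (1)²·∫sin(2x)² dx = 1·π/2 = π/2;  (1)²·∫sin(5x)² dx = 1·π/2 = π/2.
  u² cross terms: 2·(-2)·(1)·∫cos(3x)·sin(2x) dx = -4·(-4/5) = 16/5;  2·(-2)·(1)·∫cos(3x)·sin(5x) dx = -4·(0) = 0;  2·(1)·(1)·∫sin(2x)·sin(5x) dx = 2·(0) = 0.
  So ∫_0^π u² dx = 2*π + π/2 + π/2 + 16/5 + 0 + 0 = 16/5 + 3*π.
  (u')² squared terms: (2)²·∫cos(2x)² dx = 4·π/2 = 2*π;  (5)²·∫cos(5x)² dx = 25·π/2 = 25*π/2;  (6)²·∫sin(3x)² dx = 36·π/2 = 18*π.
  (u')² cross terms: 2·(2)·(5)·∫cos(2x)·cos(5x) dx = 20·(0) = 0;  2·(2)·(6)·∫cos(2x)·sin(3x) dx = 24·(6/5) = 144/5;  2·(5)·(6)·∫cos(5x)·sin(3x) dx = 60·(0) = 0.
  So ∫_0^π (u')² dx = 2*π + 25*π/2 + 18*π + 0 + 144/5 + 0 = 144/5 + 65*π/2.
||u||_{H^1}^2 = (16/5 + 3*π) + (144/5 + 65*π/2) = 32 + 71*π/2.


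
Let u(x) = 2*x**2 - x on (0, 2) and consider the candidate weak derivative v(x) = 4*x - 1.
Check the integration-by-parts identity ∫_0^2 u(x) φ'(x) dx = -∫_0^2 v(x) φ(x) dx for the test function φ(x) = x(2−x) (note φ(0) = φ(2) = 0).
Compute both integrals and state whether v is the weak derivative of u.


LHS = -4, RHS = -4. Yes, v = u' weakly.

u(x) = 2*x**2 - x, classical derivative u'(x) = 4*x - 1.
φ(x) = x(2−x), so φ'(x) = 2 - 2*x.
Note φ(0) = φ(2) = 0, so the boundary term u·φ vanishes.
LHS = ∫_0^2 u(x) φ'(x) dx = ∫_0^2 (-4*x^3 + 6*x^2 - 2*x) dx. Term by term:
  ∫_0^2 -4*x^3 dx = -16;  ∫_0^2 6*x^2 dx = 16;  ∫_0^2 -2*x dx = -4.
Sum: -16 + 16 − 4 = -4.
So LHS = -4.
∫_0^2 v(x) φ(x) dx = ∫_0^2 (-4*x^3 + 9*x^2 - 2*x) dx. Term by term:
  ∫_0^2 -4*x^3 dx = -16;  ∫_0^2 9*x^2 dx = 24;  ∫_0^2 -2*x dx = -4.
Sum: -16 + 24 − 4 = 4.
So RHS = -∫_0^2 v(x) φ(x) dx = -4.
LHS = RHS, so the identity holds for this test φ.
Moreover u is smooth here and v(x) = u'(x) = 4*x - 1 pointwise, so the identity holds for every test function. Hence v is the weak derivative of u.


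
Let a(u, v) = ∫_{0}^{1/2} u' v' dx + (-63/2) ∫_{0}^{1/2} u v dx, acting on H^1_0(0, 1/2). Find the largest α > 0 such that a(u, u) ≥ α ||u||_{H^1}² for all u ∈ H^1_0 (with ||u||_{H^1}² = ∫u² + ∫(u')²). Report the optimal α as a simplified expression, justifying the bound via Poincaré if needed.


α = (-63 + 8*π^2)/(2*(1 + 4*π^2))

Coercivity of a(·,·) on H^1_0(0, 1/2) means a(u, u) ≥ α ||u||_{H^1}² for every u ∈ H^1_0.
The interval has length L = 1/2, and Poincaré/coercivity depend only on L. Here a(u, u) = ∫(u')² + (-63/2)·∫u².
Here c = -63/2 < 0 with |c| < (π/L)² = 4*π^2, so coercivity still holds. The condition a(u,u) ≥ α||u||_{H^1}² reads (1−α)∫(u')² ≥ (α−c)∫u². Any admissible α is ≤ 1 (rapidly oscillating u have ∫u²/∫(u')² → 0), and α = 1 would force 0 ≥ (1−c)∫u², impossible since c < 1; so 1−α > 0. By the sharp Poincaré inequality on H^1_0 of an interval of length L, ∫(u')² ≥ (π/L)²∫u² with equality for the first sine mode sin(π(x−x₀)/L) (x₀ the left endpoint), so the inequality holds for all u iff (1−α)(π/L)² ≥ α − c, i.e. α ≤ ((π/L)² + c)/((π/L)² + 1) = (1 + c(L/π)²)/(1 + (L/π)²). (Direct route, valid since c ≤ 0: Poincaré gives c∫u² ≥ c(L/π)²∫(u')², so a(u,u) ≥ (1 + c(L/π)²)∫(u')², while ||u||_{H^1}² ≤ (1 + (L/π)²)∫(u')²; dividing yields the same α.) With (π/L)² = 4*π^2 and c = -63/2, the largest admissible constant is α = ((π/L)² + c)/((π/L)² + 1).
Simplifying, α = (-63 + 8*π^2)/(2*(1 + 4*π^2)).


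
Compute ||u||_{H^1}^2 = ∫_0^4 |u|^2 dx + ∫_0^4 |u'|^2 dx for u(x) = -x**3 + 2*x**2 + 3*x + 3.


||u||_{H^1}^2 = 74008/105

The H^1 norm (squared) on an interval (0, L) is
  ||u||_{H^1}^2 = ∫_0^L u(x)^2 dx + ∫_0^L u'(x)^2 dx.
Compute u'(x) = -3*x**2 + 4*x + 3.
Then u(x)^2 = x**6 - 4*x**5 - 2*x**4 + 6*x**3 + 21*x**2 + 18*x + 9 and u'(x)^2 = 9*x**4 - 24*x**3 - 2*x**2 + 24*x + 9.
Integrate each monomial from 0 to 4 using ∫_0^4 c·x^n dx = c·4^(n+1)/(n+1):
  ∫_0^4 u(x)^2 dx = ∫_0^4 (x^6 - 4*x^5 - 2*x^4 + 6*x^3 + 21*x^2 + 18*x + 9) dx. Term by term:
    ∫_0^4 x^6 dx = 16384/7;  ∫_0^4 -4*x^5 dx = -8192/3;  ∫_0^4 -2*x^4 dx = -2048/5;
    ∫_0^4 6*x^3 dx = 384;  ∫_0^4 21*x^2 dx = 448;  ∫_0^4 18*x dx = 144;
    ∫_0^4 9 dx = 36.
  Sum: 16384/7 − 8192/3 − 2048/5 + 384 + 448 + 144 + 36 = 22292/105.
  ∫_0^4 u'(x)^2 dx = ∫_0^4 (9*x^4 - 24*x^3 - 2*x^2 + 24*x + 9) dx. Term by term:
    ∫_0^4 9*x^4 dx = 9216/5;  ∫_0^4 -24*x^3 dx = -1536;  ∫_0^4 -2*x^2 dx = -128/3;
    ∫_0^4 24*x dx = 192;  ∫_0^4 9 dx = 36.
  Sum: 9216/5 − 1536 − 128/3 + 192 + 36 = 7388/15.
Adding: ||u||_{H^1}^2 = 22292/105 + 7388/15 = 74008/105.


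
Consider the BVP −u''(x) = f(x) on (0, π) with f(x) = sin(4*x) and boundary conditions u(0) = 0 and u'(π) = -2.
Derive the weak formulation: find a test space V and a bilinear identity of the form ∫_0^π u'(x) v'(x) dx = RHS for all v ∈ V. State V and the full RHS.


V = {v ∈ H^1(0, π) : v(0) = 0} (test functions vanish at x = 0 where u is specified); weak form: ∫_0^π u'v' dx = ∫_0^π (sin(4*x)) v dx − 2·v(π) for all v ∈ V.

Multiply both sides by a test function v and integrate from 0 to π:
  ∫_0^π −u''(x) v(x) dx = ∫_0^π f(x) v(x) dx.
Integrate the LHS by parts once:
  ∫_0^π −u'' v dx = −[u'(x) v(x)]_0^π + ∫_0^π u'(x) v'(x) dx.
Thus ∫_0^π u'(x) v'(x) dx = ∫_0^π f(x) v(x) dx + [u'(x) v(x)]_0^π.
Choose V so that boundary terms are either known or forced to vanish.
Mixed BC: u(0) = 0 (Dirichlet) and u'(π) = -2 (Neumann). Define V = {v ∈ H^1(0, π) : v(0) = 0}. Then [u' v]_0^π = u'(π)·v(π) − u'(0)·0 = − 2·v(π).
Weak formulation: find u (satisfying any essential BC) such that ∫_0^π u'(x) v'(x) dx = ∫_0^π f v dx − 2·v(π) for all v ∈ V (Dirichlet at 0 absorbed into V; Neumann datum at x = π contributes the boundary term).
Substituting f(x) = sin(4*x), the right-hand side is ∫_0^π (sin(4*x)) v dx − 2·v(π).


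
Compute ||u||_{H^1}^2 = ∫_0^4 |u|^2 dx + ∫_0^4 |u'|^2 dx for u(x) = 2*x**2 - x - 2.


||u||_{H^1}^2 = 3716/5

The H^1 norm (squared) on an interval (0, L) is
  ||u||_{H^1}^2 = ∫_0^L u(x)^2 dx + ∫_0^L u'(x)^2 dx.
Compute u'(x) = 4*x - 1.
Then u(x)^2 = 4*x**4 - 4*x**3 - 7*x**2 + 4*x + 4 and u'(x)^2 = 16*x**2 - 8*x + 1.
Integrate each monomial from 0 to 4 using ∫_0^4 c·x^n dx = c·4^(n+1)/(n+1):
  ∫_0^4 u(x)^2 dx = ∫_0^4 (4*x^4 - 4*x^3 - 7*x^2 + 4*x + 4) dx. Term by term:
    ∫_0^4 4*x^4 dx = 4096/5;  ∫_0^4 -4*x^3 dx = -256;  ∫_0^4 -7*x^2 dx = -448/3;
    ∫_0^4 4*x dx = 32;  ∫_0^4 4 dx = 16.
  Sum: 4096/5 − 256 − 448/3 + 32 + 16 = 6928/15.
  ∫_0^4 u'(x)^2 dx = ∫_0^4 (16*x^2 - 8*x + 1) dx. Term by term:
    ∫_0^4 16*x^2 dx = 1024/3;  ∫_0^4 -8*x dx = -64;  ∫_0^4 1 dx = 4.
  Sum: 1024/3 − 64 + 4 = 844/3.
Adding: ||u||_{H^1}^2 = 6928/15 + 844/3 = 3716/5.


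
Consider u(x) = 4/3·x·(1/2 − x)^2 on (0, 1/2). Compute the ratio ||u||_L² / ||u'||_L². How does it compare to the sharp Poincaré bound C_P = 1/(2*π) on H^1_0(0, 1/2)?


||u||_L² / ||u'||_L² = sqrt(14)/28 < C_P = 1/(2*π).

u(x) = 4/3·x·(1/2 − x)^2, so u'(x) = 4*x^2 - 8*x/3 + 1/3.
u(x) = 4/3·x·(1/2 − x)^2 vanishes at x = 0 and x = 1/2, so u ∈ H^1_0(0, 1/2). Differentiate via the product rule and integrate the resulting polynomials term by term.
  ∫_0^1/2 u² dx = ∫_0^1/2 (16*x^6/9 - 32*x^5/9 + 8*x^4/3 - 8*x^3/9 + x^2/9) dx. Term by term:
    ∫_0^1/2 16*x^6/9 dx = 1/504;  ∫_0^1/2 -32*x^5/9 dx = -1/108;  ∫_0^1/2 8*x^4/3 dx = 1/60;
    ∫_0^1/2 -8*x^3/9 dx = -1/72;  ∫_0^1/2 x^2/9 dx = 1/216.
  Sum: 1/504 − 1/108 + 1/60 − 1/72 + 1/216 = 1/7560.
  ∫_0^1/2 (u')² dx = ∫_0^1/2 (16*x^4 - 64*x^3/3 + 88*x^2/9 - 16*x/9 + 1/9) dx. Term by term:
    ∫_0^1/2 16*x^4 dx = 1/10;  ∫_0^1/2 -64*x^3/3 dx = -1/3;  ∫_0^1/2 88*x^2/9 dx = 11/27;
    ∫_0^1/2 -16*x/9 dx = -2/9;  ∫_0^1/2 1/9 dx = 1/18.
  Sum: 1/10 − 1/3 + 11/27 − 2/9 + 1/18 = 1/135.
∫_0^1/2 u² dx = 1/7560, so ||u||_L² = sqrt(210)/1260.
∫_0^1/2 (u')² dx = 1/135, so ||u'||_L² = sqrt(15)/45.
Ratio ||u||_L² / ||u'||_L² = sqrt(14)/28.
Sharp Poincaré constant on H^1_0(0, 1/2) is C_P = L/π = 1/(2*π), achieved by sin(2*π·x).
A polynomial bump cannot attain the sharp Poincaré constant (only the first sine eigenfunction does), so the ratio is strictly less than C_P, consistent with ||u||_L² ≤ C_P ||u'||_L².


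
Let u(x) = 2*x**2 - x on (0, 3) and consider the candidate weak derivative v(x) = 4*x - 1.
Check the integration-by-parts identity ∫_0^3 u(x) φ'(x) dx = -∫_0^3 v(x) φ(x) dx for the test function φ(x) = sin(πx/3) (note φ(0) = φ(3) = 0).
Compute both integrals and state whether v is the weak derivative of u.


LHS = -30/π, RHS = -30/π. Yes, v = u' weakly.

u(x) = 2*x**2 - x, classical derivative u'(x) = 4*x - 1.
φ(x) = sin(πx/3), so φ'(x) = π*cos(π*x/3)/3.
Note φ(0) = φ(3) = 0, so the boundary term u·φ vanishes.
LHS = ∫_0^3 u(x) φ'(x) dx = ∫_0^3 (2*π*x^2*cos(π*x/3)/3 - π*x*cos(π*x/3)/3) dx. Term by term:
  ∫_0^3 -π*x*cos(π*x/3)/3 dx = 6/π;  ∫_0^3 2*π*x^2*cos(π*x/3)/3 dx = -36/π.
Sum: 6/π − 36/π = -30/π.
So LHS = -30/π.
∫_0^3 v(x) φ(x) dx = ∫_0^3 (4*x*sin(π*x/3) - sin(π*x/3)) dx. Term by term:
  ∫_0^3 -sin(π*x/3) dx = -6/π;  ∫_0^3 4*x*sin(π*x/3) dx = 36/π.
Sum: -6/π + 36/π = 30/π.
So RHS = -∫_0^3 v(x) φ(x) dx = -30/π.
LHS = RHS, so the identity holds for this test φ.
Moreover u is smooth here and v(x) = u'(x) = 4*x - 1 pointwise, so the identity holds for every test function. Hence v is the weak derivative of u.


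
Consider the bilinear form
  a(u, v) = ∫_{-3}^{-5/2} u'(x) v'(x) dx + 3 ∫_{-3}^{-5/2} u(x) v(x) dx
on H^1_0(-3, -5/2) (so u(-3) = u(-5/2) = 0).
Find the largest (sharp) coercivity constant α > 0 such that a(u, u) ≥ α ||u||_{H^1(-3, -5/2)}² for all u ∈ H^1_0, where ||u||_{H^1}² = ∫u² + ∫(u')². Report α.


α = 1

Coercivity of a(·,·) on H^1_0(-3, -5/2) means a(u, u) ≥ α ||u||_{H^1}² for every u ∈ H^1_0.
The interval has length L = 1/2, and Poincaré/coercivity depend only on L. Here a(u, u) = ∫(u')² + (3)·∫u².
Here c = 3 ≥ 1, so a(u,u) = ∫(u')² + c∫u² ≥ ∫(u')² + ∫u² = ||u||_{H^1}², i.e. α = 1 works. No larger α is possible: a(u,u) ≥ α||u||_{H^1}² means (1−α)∫(u')² ≥ (α−c)∫u², and for the modes u_n = sin(nπ(x−x₀)/L) (x₀ the left endpoint) one has ∫u_n²/∫(u_n')² = (L/(nπ))² → 0, so a(u_n,u_n)/||u_n||_{H^1}² → 1. Hence the optimal constant is α = 1.
Therefore α = 1.


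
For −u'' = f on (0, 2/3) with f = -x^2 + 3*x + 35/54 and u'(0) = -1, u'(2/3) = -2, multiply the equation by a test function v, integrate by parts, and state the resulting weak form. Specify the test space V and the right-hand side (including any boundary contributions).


V = H^1(0, 2/3) (v unrestricted at boundary; u is determined up to an additive constant); weak form: ∫_0^2/3 u'v' dx = ∫_0^2/3 (-x^2 + 3*x + 35/54) v dx − 2·v(2/3) + v(0) for all v ∈ V.

Multiply both sides by a test function v and integrate from 0 to 2/3:
  ∫_0^2/3 −u''(x) v(x) dx = ∫_0^2/3 f(x) v(x) dx.
Integrate the LHS by parts once:
  ∫_0^2/3 −u'' v dx = −[u'(x) v(x)]_0^2/3 + ∫_0^2/3 u'(x) v'(x) dx.
Thus ∫_0^2/3 u'(x) v'(x) dx = ∫_0^2/3 f(x) v(x) dx + [u'(x) v(x)]_0^2/3.
Choose V so that boundary terms are either known or forced to vanish.
u has inhomogeneous Neumann u'(0) = -1, u'(2/3) = -2. [u' v]_0^2/3 = (-2)·v(2/3) − (-1)·v(0) = − 2·v(2/3) + v(0). Take V = H^1(0, 2/3); boundary term becomes part of RHS.
Weak formulation: find u (satisfying any essential BC) such that ∫_0^2/3 u'(x) v'(x) dx = ∫_0^2/3 f v dx − 2·v(2/3) + v(0) for all v ∈ V (Neumann data are natural BCs: they enter the RHS as boundary terms).
Substituting f(x) = -x^2 + 3*x + 35/54, the right-hand side is ∫_0^2/3 (-x^2 + 3*x + 35/54) v dx − 2·v(2/3) + v(0).
Compatibility check (pure Neumann): taking v ≡ 1 ∈ V gives 0 = ∫_0^2/3 f dx + (-2) − (-1), i.e. ∫_0^2/3 f dx must equal u'(0) − u'(2/3) = 1. Indeed ∫_0^2/3 (-x^2 + 3*x + 35/54) dx = 1, so the data are compatible. The solution is then unique only up to an additive constant (fix it e.g. by requiring ∫_0^2/3 u dx = 0).


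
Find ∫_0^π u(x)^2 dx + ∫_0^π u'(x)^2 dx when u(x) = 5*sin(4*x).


||u||_{H^1(0,π)}^2 = 425*π/2

u'(x) = 20*cos(4*x).
Expand u² and (u')² and integrate term by term on (0, π), using: for integers n ≥ 1, ∫_0^π sin²(nx) dx = ∫_0^π cos²(nx) dx = π/2; for n ≠ n', ∫_0^π sin(nx)sin(n'x) dx = ∫_0^π cos(nx)cos(n'x) dx = 0; and by product-to-sum, ∫_0^π sin(nx)cos(n'x) dx = ½∫_0^π [sin((n+n')x) + sin((n−n')x)] dx, which is 0 when n+n' is even and 2n/(n²−n'²) when n+n' is odd (it need not vanish on (0, π)).
  u² squared terms: (5)²·∫sin(4x)² dx = 25·π/2 = 25*π/2.
  So ∫_0^π u² dx = 25*π/2.
  (u')² squared terms: (20)²·∫cos(4x)² dx = 400·π/2 = 200*π.
  So ∫_0^π (u')² dx = 200*π.
||u||_{H^1}^2 = (25*π/2) + (200*π) = 425*π/2.


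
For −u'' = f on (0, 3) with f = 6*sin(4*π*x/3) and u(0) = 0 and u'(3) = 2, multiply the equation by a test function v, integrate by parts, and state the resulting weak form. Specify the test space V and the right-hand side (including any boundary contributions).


V = {v ∈ H^1(0, 3) : v(0) = 0} (test functions vanish at x = 0 where u is specified); weak form: ∫_0^3 u'v' dx = ∫_0^3 (6*sin(4*π*x/3)) v dx + 2·v(3) for all v ∈ V.

Multiply both sides by a test function v and integrate from 0 to 3:
  ∫_0^3 −u''(x) v(x) dx = ∫_0^3 f(x) v(x) dx.
Integrate the LHS by parts once:
  ∫_0^3 −u'' v dx = −[u'(x) v(x)]_0^3 + ∫_0^3 u'(x) v'(x) dx.
Thus ∫_0^3 u'(x) v'(x) dx = ∫_0^3 f(x) v(x) dx + [u'(x) v(x)]_0^3.
Choose V so that boundary terms are either known or forced to vanish.
Mixed BC: u(0) = 0 (Dirichlet) and u'(3) = 2 (Neumann). Define V = {v ∈ H^1(0, 3) : v(0) = 0}. Then [u' v]_0^3 = u'(3)·v(3) − u'(0)·0 = 2·v(3).
Weak formulation: find u (satisfying any essential BC) such that ∫_0^3 u'(x) v'(x) dx = ∫_0^3 f v dx + 2·v(3) for all v ∈ V (Dirichlet at 0 absorbed into V; Neumann datum at x = 3 contributes the boundary term).
Substituting f(x) = 6*sin(4*π*x/3), the right-hand side is ∫_0^3 (6*sin(4*π*x/3)) v dx + 2·v(3).
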